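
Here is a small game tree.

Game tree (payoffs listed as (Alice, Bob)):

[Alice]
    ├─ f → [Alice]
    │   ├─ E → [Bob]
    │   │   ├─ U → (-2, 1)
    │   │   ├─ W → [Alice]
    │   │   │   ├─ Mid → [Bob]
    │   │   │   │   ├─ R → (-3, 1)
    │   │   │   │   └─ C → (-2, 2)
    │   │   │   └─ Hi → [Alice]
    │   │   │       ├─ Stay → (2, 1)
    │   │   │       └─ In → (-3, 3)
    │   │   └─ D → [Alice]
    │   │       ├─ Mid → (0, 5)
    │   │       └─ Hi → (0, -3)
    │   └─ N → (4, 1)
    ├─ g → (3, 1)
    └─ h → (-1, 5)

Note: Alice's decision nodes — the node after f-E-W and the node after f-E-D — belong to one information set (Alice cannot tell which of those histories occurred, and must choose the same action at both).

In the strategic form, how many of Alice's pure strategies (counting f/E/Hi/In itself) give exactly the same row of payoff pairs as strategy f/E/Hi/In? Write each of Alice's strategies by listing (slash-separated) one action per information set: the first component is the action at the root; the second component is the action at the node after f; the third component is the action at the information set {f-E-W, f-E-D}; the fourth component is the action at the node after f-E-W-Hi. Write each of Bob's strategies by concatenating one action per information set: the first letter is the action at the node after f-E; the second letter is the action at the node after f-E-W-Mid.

Row for f/E/Hi/In (columns UR, UC, WR, WC, DR, DC): (-2,1) (-2,1) (-3,3) (-3,3) (0,-3) (0,-3).
Every one of Alice's information sets is on the play path for some reply by Bob when Alice follows f/E/Hi/In.
Changing the action at any of them therefore changes at least one column, so only f/E/Hi/In itself gives this row.

1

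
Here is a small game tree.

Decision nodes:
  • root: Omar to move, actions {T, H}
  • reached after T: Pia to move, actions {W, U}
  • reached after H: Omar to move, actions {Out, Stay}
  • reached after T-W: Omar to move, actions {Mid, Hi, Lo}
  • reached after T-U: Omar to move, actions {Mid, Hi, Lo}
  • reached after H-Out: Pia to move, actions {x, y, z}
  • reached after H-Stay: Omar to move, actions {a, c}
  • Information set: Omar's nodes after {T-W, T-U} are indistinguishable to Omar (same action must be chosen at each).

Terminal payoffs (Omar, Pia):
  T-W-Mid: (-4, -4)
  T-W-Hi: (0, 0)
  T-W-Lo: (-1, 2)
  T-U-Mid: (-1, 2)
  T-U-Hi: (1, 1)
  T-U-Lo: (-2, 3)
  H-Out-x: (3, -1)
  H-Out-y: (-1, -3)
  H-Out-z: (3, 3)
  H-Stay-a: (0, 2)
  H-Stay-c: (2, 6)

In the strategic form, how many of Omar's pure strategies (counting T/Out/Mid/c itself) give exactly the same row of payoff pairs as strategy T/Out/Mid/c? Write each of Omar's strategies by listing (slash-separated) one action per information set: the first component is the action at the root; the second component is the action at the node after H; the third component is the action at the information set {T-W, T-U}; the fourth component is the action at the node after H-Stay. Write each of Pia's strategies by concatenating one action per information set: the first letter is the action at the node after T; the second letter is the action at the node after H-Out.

Row for T/Out/Mid/c (columns Wx, Wy, Wz, Ux, Uy, Uz): (-4,-4) (-4,-4) (-4,-4) (-1,2) (-1,2) (-1,2).
Under T/Out/Mid/c, Omar's choice at the node after H and at the node after H-Stay can never be reached regardless of what Pia does, so varying those choices leaves every outcome unchanged.
Holding the reachable choices fixed and varying the unreachable ones freely already gives 2 × 2 = 4 equivalent strategies.
No other strategy reproduces this row, so those 4 are the full class: T/Out/Mid/a, T/Out/Mid/c, T/Stay/Mid/a, T/Stay/Mid/c.

4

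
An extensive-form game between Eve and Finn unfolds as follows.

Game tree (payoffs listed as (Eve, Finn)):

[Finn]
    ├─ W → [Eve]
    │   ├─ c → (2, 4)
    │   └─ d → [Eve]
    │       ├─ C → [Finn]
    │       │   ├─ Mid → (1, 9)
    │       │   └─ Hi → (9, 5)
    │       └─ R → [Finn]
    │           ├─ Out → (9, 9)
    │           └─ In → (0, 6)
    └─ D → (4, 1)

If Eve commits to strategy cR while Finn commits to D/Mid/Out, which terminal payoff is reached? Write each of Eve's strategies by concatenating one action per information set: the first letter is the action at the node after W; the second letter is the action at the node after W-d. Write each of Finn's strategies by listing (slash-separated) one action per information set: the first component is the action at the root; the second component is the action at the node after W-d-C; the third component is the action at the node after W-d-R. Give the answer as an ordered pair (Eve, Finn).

(4, 1)

Trace the play path from the root:
  Finn plays D
→ terminal payoff (4, 1).
(Eve's choice at the node after W is never reached on this path, so it doesn't affect the outcome.)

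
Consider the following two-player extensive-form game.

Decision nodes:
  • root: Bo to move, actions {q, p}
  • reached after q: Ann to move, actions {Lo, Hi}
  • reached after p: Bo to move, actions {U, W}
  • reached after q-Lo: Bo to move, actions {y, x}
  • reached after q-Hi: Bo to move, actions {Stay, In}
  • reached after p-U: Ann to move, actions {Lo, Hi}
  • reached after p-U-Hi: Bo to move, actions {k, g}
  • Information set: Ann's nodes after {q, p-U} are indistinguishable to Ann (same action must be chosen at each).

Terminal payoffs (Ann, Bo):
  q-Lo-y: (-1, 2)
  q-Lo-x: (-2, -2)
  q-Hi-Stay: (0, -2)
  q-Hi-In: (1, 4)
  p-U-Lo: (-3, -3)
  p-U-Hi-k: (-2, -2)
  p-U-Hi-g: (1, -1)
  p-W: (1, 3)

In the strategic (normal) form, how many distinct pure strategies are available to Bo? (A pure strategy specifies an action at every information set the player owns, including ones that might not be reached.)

32

Bo owns the root with actions {q, p} — two choices.
Bo owns the node after p with actions {U, W} — two choices.
Bo owns the node after q-Lo with actions {y, x} — two choices.
Bo owns the node after q-Hi with actions {Stay, In} — two choices.
Bo owns the node after p-U-Hi with actions {k, g} — two choices.
A pure strategy fixes one action at each information set independently, so the count is the product 2 × 2 × 2 × 2 × 2 = 32.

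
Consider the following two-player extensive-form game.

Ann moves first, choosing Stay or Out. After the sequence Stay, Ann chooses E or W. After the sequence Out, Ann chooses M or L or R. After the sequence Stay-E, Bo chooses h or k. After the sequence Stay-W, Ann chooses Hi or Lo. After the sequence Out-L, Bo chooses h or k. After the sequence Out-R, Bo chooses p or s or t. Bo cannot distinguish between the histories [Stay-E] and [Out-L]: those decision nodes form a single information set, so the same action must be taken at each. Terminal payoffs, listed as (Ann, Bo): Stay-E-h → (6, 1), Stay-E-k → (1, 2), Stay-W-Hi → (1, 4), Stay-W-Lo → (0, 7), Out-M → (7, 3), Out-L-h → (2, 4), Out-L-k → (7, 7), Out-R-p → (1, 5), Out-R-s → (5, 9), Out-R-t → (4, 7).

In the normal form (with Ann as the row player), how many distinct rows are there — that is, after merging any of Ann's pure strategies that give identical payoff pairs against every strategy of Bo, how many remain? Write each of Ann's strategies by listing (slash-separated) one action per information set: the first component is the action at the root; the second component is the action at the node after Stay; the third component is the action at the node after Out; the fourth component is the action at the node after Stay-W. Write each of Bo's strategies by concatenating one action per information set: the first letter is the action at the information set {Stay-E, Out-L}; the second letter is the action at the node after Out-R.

Ann has 24 pure strategies: Stay/E/M/Hi, Stay/E/M/Lo, Stay/E/L/Hi, Stay/E/L/Lo, Stay/E/R/Hi, Stay/E/R/Lo, Stay/W/M/Hi, Stay/W/M/Lo, Stay/W/L/Hi, Stay/W/L/Lo, Stay/W/R/Hi, Stay/W/R/Lo, Out/E/M/Hi, Out/E/M/Lo, Out/E/L/Hi, Out/E/L/Lo, Out/E/R/Hi, Out/E/R/Lo, Out/W/M/Hi, Out/W/M/Lo, Out/W/L/Hi, Out/W/L/Lo, Out/W/R/Hi, Out/W/R/Lo. Columns: hp, hs, ht, kp, ks, kt.
{Stay/E/M/Hi, Stay/E/M/Lo, Stay/E/L/Hi, Stay/E/L/Lo, Stay/E/R/Hi, Stay/E/R/Lo} → row (6,1) (6,1) (6,1) (1,2) (1,2) (1,2)
{Stay/W/M/Hi, Stay/W/L/Hi, Stay/W/R/Hi} → row (1,4) (1,4) (1,4) (1,4) (1,4) (1,4)
{Stay/W/M/Lo, Stay/W/L/Lo, Stay/W/R/Lo} → row (0,7) (0,7) (0,7) (0,7) (0,7) (0,7)
{Out/E/M/Hi, Out/E/M/Lo, Out/W/M/Hi, Out/W/M/Lo} → row (7,3) (7,3) (7,3) (7,3) (7,3) (7,3)
{Out/E/L/Hi, Out/E/L/Lo, Out/W/L/Hi, Out/W/L/Lo} → row (2,4) (2,4) (2,4) (7,7) (7,7) (7,7)
{Out/E/R/Hi, Out/E/R/Lo, Out/W/R/Hi, Out/W/R/Lo} → row (1,5) (5,9) (4,7) (1,5) (5,9) (4,7)
That's 6 distinct rows out of 24 strategies.

6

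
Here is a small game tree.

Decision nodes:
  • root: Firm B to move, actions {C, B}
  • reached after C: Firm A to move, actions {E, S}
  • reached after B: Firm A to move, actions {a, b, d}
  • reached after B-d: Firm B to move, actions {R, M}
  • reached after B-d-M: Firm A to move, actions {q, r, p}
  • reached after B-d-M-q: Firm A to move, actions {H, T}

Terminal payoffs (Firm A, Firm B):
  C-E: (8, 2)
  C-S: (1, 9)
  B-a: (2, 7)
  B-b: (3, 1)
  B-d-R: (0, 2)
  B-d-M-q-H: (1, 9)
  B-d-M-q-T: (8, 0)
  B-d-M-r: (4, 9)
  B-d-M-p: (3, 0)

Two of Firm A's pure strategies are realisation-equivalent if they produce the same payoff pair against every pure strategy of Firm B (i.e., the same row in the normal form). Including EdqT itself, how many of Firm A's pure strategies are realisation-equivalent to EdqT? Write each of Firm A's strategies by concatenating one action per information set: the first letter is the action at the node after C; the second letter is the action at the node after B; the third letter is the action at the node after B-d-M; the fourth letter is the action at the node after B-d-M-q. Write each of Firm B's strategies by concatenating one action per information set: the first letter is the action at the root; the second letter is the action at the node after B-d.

1

Row for EdqT (columns CR, CM, BR, BM): (8,2) (8,2) (0,2) (8,0).
Every one of Firm A's information sets is on the play path for some reply by Firm B when Firm A follows EdqT.
Changing the action at any of them therefore changes at least one column, so only EdqT itself gives this row.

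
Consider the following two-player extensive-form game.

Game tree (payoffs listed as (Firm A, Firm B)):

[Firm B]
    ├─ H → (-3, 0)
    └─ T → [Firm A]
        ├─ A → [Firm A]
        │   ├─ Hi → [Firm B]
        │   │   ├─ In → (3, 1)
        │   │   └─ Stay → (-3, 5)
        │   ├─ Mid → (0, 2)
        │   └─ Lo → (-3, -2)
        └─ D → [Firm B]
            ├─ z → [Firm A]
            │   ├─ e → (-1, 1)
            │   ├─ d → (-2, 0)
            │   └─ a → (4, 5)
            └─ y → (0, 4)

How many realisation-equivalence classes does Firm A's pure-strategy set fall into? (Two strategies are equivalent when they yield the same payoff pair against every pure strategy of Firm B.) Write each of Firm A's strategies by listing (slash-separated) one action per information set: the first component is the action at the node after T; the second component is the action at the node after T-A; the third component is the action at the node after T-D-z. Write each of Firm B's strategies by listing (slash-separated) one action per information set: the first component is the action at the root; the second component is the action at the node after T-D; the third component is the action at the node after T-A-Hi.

6

Firm A has 18 pure strategies: A/Hi/e, A/Hi/d, A/Hi/a, A/Mid/e, A/Mid/d, A/Mid/a, A/Lo/e, A/Lo/d, A/Lo/a, D/Hi/e, D/Hi/d, D/Hi/a, D/Mid/e, D/Mid/d, D/Mid/a, D/Lo/e, D/Lo/d, D/Lo/a. Columns: H/z/In, H/z/Stay, H/y/In, H/y/Stay, T/z/In, T/z/Stay, T/y/In, T/y/Stay.
{A/Hi/e, A/Hi/d, A/Hi/a} → row (-3,0) (-3,0) (-3,0) (-3,0) (3,1) (-3,5) (3,1) (-3,5)
{A/Mid/e, A/Mid/d, A/Mid/a} → row (-3,0) (-3,0) (-3,0) (-3,0) (0,2) (0,2) (0,2) (0,2)
{A/Lo/e, A/Lo/d, A/Lo/a} → row (-3,0) (-3,0) (-3,0) (-3,0) (-3,-2) (-3,-2) (-3,-2) (-3,-2)
{D/Hi/e, D/Mid/e, D/Lo/e} → row (-3,0) (-3,0) (-3,0) (-3,0) (-1,1) (-1,1) (0,4) (0,4)
{D/Hi/d, D/Mid/d, D/Lo/d} → row (-3,0) (-3,0) (-3,0) (-3,0) (-2,0) (-2,0) (0,4) (0,4)
{D/Hi/a, D/Mid/a, D/Lo/a} → row (-3,0) (-3,0) (-3,0) (-3,0) (4,5) (4,5) (0,4) (0,4)
That's 6 distinct rows out of 18 strategies.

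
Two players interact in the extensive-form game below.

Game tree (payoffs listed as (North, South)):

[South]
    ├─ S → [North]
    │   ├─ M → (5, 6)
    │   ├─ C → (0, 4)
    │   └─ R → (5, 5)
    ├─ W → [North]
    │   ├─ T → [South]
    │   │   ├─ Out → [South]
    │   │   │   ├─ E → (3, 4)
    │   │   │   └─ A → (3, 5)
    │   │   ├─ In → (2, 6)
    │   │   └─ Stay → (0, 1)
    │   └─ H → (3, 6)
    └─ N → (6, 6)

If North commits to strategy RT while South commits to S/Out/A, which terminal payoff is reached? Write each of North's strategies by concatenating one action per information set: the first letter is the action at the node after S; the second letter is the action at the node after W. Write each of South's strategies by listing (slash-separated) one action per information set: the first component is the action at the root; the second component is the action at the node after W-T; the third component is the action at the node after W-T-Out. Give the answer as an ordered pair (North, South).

Trace the play path from the root:
  South plays S
  North plays R at [S]
→ terminal payoff (5, 5).
(North's choice at the node after W is never reached on this path, so it doesn't affect the outcome.)

(5, 5)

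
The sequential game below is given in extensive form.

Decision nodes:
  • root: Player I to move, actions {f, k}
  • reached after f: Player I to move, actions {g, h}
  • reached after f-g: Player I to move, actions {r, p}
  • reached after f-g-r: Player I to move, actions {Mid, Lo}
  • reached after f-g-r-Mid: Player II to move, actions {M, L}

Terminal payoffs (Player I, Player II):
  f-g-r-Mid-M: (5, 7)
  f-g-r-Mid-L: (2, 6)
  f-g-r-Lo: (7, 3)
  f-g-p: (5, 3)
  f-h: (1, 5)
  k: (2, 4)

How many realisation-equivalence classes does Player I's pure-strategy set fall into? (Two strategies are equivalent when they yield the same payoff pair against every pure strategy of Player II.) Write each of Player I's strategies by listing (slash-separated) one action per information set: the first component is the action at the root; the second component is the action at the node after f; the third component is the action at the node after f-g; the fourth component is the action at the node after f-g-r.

5

Player I has 16 pure strategies: f/g/r/Mid, f/g/r/Lo, f/g/p/Mid, f/g/p/Lo, f/h/r/Mid, f/h/r/Lo, f/h/p/Mid, f/h/p/Lo, k/g/r/Mid, k/g/r/Lo, k/g/p/Mid, k/g/p/Lo, k/h/r/Mid, k/h/r/Lo, k/h/p/Mid, k/h/p/Lo. Columns: M, L.
{f/g/r/Mid} → row (5,7) (2,6)
{f/g/r/Lo} → row (7,3) (7,3)
{f/g/p/Mid, f/g/p/Lo} → row (5,3) (5,3)
{f/h/r/Mid, f/h/r/Lo, f/h/p/Mid, f/h/p/Lo} → row (1,5) (1,5)
{k/g/r/Mid, k/g/r/Lo, k/g/p/Mid, k/g/p/Lo, k/h/r/Mid, k/h/r/Lo, k/h/p/Mid, k/h/p/Lo} → row (2,4) (2,4)
That's 5 distinct rows out of 16 strategies.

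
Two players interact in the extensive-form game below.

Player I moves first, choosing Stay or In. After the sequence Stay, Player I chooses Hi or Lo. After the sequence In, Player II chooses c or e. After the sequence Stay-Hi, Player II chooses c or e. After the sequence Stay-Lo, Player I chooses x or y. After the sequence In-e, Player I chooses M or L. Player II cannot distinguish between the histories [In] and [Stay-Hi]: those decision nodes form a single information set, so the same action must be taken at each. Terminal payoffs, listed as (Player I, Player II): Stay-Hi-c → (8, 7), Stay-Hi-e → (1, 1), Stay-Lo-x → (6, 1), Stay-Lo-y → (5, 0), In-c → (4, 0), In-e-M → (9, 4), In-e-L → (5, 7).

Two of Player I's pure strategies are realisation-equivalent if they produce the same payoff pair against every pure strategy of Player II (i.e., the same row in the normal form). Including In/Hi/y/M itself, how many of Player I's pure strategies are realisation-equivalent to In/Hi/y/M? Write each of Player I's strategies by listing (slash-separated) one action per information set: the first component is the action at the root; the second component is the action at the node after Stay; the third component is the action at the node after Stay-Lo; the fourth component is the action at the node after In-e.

Row for In/Hi/y/M (columns c, e): (4,0) (9,4).
Under In/Hi/y/M, Player I's choice at the node after Stay and at the node after Stay-Lo can never be reached regardless of what Player II does, so varying those choices leaves every outcome unchanged.
Holding the reachable choices fixed and varying the unreachable ones freely already gives 2 × 2 = 4 equivalent strategies.
No other strategy reproduces this row, so those 4 are the full class: In/Hi/x/M, In/Hi/y/M, In/Lo/x/M, In/Lo/y/M.

4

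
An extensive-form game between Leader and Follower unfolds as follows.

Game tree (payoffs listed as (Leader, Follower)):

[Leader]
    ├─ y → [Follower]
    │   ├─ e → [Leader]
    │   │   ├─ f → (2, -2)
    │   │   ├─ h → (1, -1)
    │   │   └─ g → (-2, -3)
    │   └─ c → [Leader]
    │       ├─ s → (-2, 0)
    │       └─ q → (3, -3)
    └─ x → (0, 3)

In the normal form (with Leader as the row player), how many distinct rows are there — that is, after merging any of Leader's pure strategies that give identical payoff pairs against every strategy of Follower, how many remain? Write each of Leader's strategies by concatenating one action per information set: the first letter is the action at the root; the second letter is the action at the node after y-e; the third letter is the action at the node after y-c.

7

Leader has 12 pure strategies: yfs, yfq, yhs, yhq, ygs, ygq, xfs, xfq, xhs, xhq, xgs, xgq. Columns: e, c.
{yfs} → row (2,-2) (-2,0)
{yfq} → row (2,-2) (3,-3)
{yhs} → row (1,-1) (-2,0)
{yhq} → row (1,-1) (3,-3)
{ygs} → row (-2,-3) (-2,0)
{ygq} → row (-2,-3) (3,-3)
{xfs, xfq, xhs, xhq, xgs, xgq} → row (0,3) (0,3)
That's 7 distinct rows out of 12 strategies.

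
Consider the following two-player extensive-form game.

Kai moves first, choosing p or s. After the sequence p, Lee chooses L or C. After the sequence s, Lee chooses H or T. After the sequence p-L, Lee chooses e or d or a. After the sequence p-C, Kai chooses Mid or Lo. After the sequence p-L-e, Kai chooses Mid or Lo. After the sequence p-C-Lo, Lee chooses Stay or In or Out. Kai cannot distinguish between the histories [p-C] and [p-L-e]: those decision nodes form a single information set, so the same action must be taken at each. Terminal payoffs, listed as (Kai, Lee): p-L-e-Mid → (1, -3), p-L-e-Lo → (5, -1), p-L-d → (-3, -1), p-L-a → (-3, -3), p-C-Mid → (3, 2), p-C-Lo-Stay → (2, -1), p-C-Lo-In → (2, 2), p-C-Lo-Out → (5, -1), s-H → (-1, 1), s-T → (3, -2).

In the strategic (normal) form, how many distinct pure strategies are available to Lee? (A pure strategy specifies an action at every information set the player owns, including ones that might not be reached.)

Lee owns the node after p with actions {L, C} — two choices.
Lee owns the node after s with actions {H, T} — two choices.
Lee owns the node after p-L with actions {e, d, a} — three choices.
Lee owns the node after p-C-Lo with actions {Stay, In, Out} — three choices.
A pure strategy fixes one action at each information set independently, so the count is the product 2 × 2 × 3 × 3 = 36.
(For reference, Kai has 4 pure strategies, giving a 36×4 normal-form matrix.)

36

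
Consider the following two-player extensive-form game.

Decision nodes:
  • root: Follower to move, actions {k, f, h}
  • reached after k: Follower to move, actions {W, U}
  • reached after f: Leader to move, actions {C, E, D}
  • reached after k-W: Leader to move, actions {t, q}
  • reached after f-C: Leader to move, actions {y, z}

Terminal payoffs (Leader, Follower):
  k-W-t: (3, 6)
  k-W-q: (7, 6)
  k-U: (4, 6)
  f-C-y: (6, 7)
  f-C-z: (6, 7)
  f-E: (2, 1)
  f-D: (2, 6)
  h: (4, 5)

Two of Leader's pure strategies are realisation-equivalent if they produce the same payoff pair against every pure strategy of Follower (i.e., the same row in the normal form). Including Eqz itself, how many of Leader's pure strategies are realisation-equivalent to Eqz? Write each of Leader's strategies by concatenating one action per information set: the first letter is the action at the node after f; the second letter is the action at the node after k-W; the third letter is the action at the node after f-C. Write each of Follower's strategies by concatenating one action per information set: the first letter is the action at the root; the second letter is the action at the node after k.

Row for Eqz (columns kW, kU, fW, fU, hW, hU): (7,6) (4,6) (2,1) (2,1) (4,5) (4,5).
Under Eqz, Leader's choice at the node after f-C can never be reached regardless of what Follower does, so varying those choices leaves every outcome unchanged.
Holding the reachable choices fixed and varying the unreachable one freely already gives 2 equivalent strategies.
No other strategy reproduces this row, so those 2 are the full class: Eqy, Eqz.

2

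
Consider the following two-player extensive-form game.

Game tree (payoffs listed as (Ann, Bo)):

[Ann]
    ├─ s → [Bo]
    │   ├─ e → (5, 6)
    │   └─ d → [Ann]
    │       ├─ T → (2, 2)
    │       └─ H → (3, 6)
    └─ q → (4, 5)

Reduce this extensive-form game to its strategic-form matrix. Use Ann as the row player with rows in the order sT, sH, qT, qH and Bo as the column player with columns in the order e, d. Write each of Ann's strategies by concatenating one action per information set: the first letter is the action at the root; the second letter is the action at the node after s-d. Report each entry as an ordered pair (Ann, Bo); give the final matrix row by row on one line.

            e        d
  sT    (5,6)    (2,2)
  sH    (5,6)    (3,6)
  qT    (4,5)    (4,5)
  qH    (4,5)    (4,5)

sT: (5,6) (2,2) | sH: (5,6) (3,6) | qT: (4,5) (4,5) | qH: (4,5) (4,5)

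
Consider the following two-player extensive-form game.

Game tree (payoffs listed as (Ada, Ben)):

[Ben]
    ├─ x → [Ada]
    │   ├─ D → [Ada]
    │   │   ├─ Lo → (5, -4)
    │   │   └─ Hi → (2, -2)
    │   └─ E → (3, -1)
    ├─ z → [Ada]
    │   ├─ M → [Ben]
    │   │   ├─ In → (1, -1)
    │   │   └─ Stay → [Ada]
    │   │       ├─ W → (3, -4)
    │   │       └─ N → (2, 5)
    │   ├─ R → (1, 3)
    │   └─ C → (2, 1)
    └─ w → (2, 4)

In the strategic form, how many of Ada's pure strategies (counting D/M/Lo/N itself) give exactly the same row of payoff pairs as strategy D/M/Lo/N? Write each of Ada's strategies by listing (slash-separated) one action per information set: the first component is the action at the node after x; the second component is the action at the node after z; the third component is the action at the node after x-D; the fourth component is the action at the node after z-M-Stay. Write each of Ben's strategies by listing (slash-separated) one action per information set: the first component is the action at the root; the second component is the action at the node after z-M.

1

Row for D/M/Lo/N (columns x/In, x/Stay, z/In, z/Stay, w/In, w/Stay): (5,-4) (5,-4) (1,-1) (2,5) (2,4) (2,4).
Every one of Ada's information sets is on the play path for some reply by Ben when Ada follows D/M/Lo/N.
Changing the action at any of them therefore changes at least one column, so only D/M/Lo/N itself gives this row.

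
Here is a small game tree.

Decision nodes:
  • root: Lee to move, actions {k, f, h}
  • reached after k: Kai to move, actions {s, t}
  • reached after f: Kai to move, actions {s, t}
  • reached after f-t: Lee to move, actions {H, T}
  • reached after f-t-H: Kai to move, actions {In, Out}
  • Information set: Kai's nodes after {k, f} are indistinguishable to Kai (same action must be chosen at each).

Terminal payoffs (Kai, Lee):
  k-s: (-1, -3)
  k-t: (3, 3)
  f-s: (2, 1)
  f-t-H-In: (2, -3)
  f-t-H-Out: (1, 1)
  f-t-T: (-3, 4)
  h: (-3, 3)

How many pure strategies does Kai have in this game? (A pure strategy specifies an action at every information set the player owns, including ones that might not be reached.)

4

Kai owns the information set {k, f} with actions {s, t} — two choices.
Kai owns the node after f-t-H with actions {In, Out} — two choices.
A pure strategy fixes one action at each information set independently, so the count is the product 2 × 2 = 4.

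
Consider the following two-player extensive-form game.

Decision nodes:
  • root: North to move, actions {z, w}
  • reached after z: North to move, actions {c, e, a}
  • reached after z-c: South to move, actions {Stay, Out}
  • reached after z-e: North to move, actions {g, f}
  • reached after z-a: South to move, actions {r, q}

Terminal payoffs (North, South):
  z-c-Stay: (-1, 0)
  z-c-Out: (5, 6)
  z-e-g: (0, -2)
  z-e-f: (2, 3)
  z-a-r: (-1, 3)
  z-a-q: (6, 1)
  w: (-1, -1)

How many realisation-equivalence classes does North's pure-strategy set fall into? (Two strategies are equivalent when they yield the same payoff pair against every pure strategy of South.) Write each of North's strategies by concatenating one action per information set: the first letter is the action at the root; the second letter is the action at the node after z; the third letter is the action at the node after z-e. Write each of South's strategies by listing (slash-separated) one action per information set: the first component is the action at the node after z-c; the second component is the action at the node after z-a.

5

North has 12 pure strategies: zcg, zcf, zeg, zef, zag, zaf, wcg, wcf, weg, wef, wag, waf. Columns: Stay/r, Stay/q, Out/r, Out/q.
{zcg, zcf} → row (-1,0) (-1,0) (5,6) (5,6)
{zeg} → row (0,-2) (0,-2) (0,-2) (0,-2)
{zef} → row (2,3) (2,3) (2,3) (2,3)
{zag, zaf} → row (-1,3) (6,1) (-1,3) (6,1)
{wcg, wcf, weg, wef, wag, waf} → row (-1,-1) (-1,-1) (-1,-1) (-1,-1)
That's 5 distinct rows out of 12 strategies.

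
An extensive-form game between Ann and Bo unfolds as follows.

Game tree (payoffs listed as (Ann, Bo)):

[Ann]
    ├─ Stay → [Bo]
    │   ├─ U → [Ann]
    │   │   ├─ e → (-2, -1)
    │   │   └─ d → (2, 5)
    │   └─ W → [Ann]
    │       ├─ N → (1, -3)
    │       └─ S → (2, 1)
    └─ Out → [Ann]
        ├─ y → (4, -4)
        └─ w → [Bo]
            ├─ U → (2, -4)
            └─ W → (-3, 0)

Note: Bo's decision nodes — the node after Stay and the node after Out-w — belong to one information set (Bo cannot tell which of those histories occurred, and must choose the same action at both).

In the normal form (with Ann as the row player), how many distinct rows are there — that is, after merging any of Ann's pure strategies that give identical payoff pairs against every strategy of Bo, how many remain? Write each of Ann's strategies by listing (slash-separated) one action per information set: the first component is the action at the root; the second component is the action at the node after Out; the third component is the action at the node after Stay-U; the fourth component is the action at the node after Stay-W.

6

Ann has 16 pure strategies: Stay/y/e/N, Stay/y/e/S, Stay/y/d/N, Stay/y/d/S, Stay/w/e/N, Stay/w/e/S, Stay/w/d/N, Stay/w/d/S, Out/y/e/N, Out/y/e/S, Out/y/d/N, Out/y/d/S, Out/w/e/N, Out/w/e/S, Out/w/d/N, Out/w/d/S. Columns: U, W.
{Stay/y/e/N, Stay/w/e/N} → row (-2,-1) (1,-3)
{Stay/y/e/S, Stay/w/e/S} → row (-2,-1) (2,1)
{Stay/y/d/N, Stay/w/d/N} → row (2,5) (1,-3)
{Stay/y/d/S, Stay/w/d/S} → row (2,5) (2,1)
{Out/y/e/N, Out/y/e/S, Out/y/d/N, Out/y/d/S} → row (4,-4) (4,-4)
{Out/w/e/N, Out/w/e/S, Out/w/d/N, Out/w/d/S} → row (2,-4) (-3,0)
That's 6 distinct rows out of 16 strategies.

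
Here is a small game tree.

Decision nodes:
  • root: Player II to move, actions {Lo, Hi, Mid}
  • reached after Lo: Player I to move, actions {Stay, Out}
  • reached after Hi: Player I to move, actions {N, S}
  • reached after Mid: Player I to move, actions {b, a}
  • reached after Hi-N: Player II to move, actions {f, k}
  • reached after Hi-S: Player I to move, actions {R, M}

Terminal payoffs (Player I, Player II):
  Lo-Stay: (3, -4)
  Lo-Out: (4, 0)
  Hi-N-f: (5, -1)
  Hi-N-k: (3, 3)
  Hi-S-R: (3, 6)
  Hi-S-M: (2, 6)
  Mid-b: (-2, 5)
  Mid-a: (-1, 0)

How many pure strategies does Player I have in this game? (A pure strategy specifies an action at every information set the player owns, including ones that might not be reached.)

16

Player I owns the node after Lo with actions {Stay, Out} — two choices.
Player I owns the node after Hi with actions {N, S} — two choices.
Player I owns the node after Mid with actions {b, a} — two choices.
Player I owns the node after Hi-S with actions {R, M} — two choices.
A pure strategy fixes one action at each information set independently, so the count is the product 2 × 2 × 2 × 2 = 16.
(For reference, Player II has 6 pure strategies, giving a 16×6 normal-form matrix.)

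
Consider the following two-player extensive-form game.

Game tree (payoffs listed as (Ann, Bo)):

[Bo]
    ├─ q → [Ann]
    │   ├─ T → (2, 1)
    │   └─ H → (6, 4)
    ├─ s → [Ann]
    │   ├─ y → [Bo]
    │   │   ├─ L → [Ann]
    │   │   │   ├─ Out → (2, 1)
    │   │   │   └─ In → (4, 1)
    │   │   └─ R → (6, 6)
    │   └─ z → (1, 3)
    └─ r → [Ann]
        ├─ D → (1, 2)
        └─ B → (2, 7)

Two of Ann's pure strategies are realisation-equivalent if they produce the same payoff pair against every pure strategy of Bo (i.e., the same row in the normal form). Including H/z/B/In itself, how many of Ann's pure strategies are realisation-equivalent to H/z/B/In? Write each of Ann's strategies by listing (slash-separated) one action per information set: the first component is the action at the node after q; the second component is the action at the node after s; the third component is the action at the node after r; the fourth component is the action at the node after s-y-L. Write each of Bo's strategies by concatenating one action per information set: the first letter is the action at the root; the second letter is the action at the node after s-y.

Row for H/z/B/In (columns qL, qR, sL, sR, rL, rR): (6,4) (6,4) (1,3) (1,3) (2,7) (2,7).
Under H/z/B/In, Ann's choice at the node after s-y-L can never be reached regardless of what Bo does, so varying those choices leaves every outcome unchanged.
Holding the reachable choices fixed and varying the unreachable one freely already gives 2 equivalent strategies.
No other strategy reproduces this row, so those 2 are the full class: H/z/B/Out, H/z/B/In.

2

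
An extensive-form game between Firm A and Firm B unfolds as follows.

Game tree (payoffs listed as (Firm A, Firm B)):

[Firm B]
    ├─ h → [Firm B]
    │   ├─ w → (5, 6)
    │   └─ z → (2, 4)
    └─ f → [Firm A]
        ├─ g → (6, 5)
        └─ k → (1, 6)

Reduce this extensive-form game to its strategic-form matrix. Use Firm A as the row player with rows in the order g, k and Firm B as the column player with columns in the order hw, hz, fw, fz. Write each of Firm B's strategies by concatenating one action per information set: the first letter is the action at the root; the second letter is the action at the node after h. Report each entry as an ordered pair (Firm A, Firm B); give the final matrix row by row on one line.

           hw       hz       fw       fz
   g    (5,6)    (2,4)    (6,5)    (6,5)
   k    (5,6)    (2,4)    (1,6)    (1,6)

g: (5,6) (2,4) (6,5) (6,5) | k: (5,6) (2,4) (1,6) (1,6)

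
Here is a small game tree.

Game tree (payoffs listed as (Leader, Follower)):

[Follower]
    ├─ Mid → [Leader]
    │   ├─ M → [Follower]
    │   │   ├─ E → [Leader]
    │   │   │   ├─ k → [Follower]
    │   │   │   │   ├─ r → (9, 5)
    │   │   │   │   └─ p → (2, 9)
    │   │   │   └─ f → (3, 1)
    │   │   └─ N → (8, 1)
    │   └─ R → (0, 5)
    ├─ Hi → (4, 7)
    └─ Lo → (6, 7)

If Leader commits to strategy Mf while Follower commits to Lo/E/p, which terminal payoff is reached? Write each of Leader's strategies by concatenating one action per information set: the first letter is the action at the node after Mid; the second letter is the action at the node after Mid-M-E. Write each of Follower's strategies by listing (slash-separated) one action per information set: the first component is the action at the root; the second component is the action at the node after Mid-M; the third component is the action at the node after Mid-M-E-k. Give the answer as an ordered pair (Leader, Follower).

Trace the play path from the root:
  Follower plays Lo
→ terminal payoff (6, 7).
(Leader's choice at the node after Mid is never reached on this path, so it doesn't affect the outcome.)

(6, 7)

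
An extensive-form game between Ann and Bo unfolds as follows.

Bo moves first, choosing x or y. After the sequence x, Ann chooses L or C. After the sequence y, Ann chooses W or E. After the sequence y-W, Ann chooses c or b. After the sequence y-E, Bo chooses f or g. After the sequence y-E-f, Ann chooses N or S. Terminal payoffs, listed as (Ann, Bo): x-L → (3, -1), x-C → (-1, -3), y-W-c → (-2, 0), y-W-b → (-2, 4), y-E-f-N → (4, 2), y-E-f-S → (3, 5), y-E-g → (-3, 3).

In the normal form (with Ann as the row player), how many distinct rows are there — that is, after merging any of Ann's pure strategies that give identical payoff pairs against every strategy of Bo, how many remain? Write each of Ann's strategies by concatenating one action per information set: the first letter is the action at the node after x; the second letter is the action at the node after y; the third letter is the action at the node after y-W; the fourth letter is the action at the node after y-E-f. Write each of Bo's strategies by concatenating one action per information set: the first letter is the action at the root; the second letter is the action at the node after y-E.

8

Ann has 16 pure strategies: LWcN, LWcS, LWbN, LWbS, LEcN, LEcS, LEbN, LEbS, CWcN, CWcS, CWbN, CWbS, CEcN, CEcS, CEbN, CEbS. Columns: xf, xg, yf, yg.
{LWcN, LWcS} → row (3,-1) (3,-1) (-2,0) (-2,0)
{LWbN, LWbS} → row (3,-1) (3,-1) (-2,4) (-2,4)
{LEcN, LEbN} → row (3,-1) (3,-1) (4,2) (-3,3)
{LEcS, LEbS} → row (3,-1) (3,-1) (3,5) (-3,3)
{CWcN, CWcS} → row (-1,-3) (-1,-3) (-2,0) (-2,0)
{CWbN, CWbS} → row (-1,-3) (-1,-3) (-2,4) (-2,4)
{CEcN, CEbN} → row (-1,-3) (-1,-3) (4,2) (-3,3)
{CEcS, CEbS} → row (-1,-3) (-1,-3) (3,5) (-3,3)
That's 8 distinct rows out of 16 strategies.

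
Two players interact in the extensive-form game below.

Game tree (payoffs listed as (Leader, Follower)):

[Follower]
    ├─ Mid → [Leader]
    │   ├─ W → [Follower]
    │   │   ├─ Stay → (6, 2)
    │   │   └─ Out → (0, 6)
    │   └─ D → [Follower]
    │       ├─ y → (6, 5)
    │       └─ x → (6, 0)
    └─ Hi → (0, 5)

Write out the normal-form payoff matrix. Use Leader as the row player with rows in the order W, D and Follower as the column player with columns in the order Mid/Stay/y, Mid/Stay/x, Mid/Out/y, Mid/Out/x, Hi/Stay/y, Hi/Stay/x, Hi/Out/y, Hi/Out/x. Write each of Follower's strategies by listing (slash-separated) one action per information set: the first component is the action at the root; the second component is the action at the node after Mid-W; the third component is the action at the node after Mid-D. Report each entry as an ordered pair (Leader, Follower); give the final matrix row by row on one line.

W: (6,2) (6,2) (0,6) (0,6) (0,5) (0,5) (0,5) (0,5) | D: (6,5) (6,0) (6,5) (6,0) (0,5) (0,5) (0,5) (0,5)

      Mid/Stay/y  Mid/Stay/x  Mid/Out/y  Mid/Out/x  Hi/Stay/y  Hi/Stay/x  Hi/Out/y  Hi/Out/x
   W    (6,2)    (6,2)    (0,6)    (0,6)    (0,5)    (0,5)    (0,5)    (0,5)
   D    (6,5)    (6,0)    (6,5)    (6,0)    (0,5)    (0,5)    (0,5)    (0,5)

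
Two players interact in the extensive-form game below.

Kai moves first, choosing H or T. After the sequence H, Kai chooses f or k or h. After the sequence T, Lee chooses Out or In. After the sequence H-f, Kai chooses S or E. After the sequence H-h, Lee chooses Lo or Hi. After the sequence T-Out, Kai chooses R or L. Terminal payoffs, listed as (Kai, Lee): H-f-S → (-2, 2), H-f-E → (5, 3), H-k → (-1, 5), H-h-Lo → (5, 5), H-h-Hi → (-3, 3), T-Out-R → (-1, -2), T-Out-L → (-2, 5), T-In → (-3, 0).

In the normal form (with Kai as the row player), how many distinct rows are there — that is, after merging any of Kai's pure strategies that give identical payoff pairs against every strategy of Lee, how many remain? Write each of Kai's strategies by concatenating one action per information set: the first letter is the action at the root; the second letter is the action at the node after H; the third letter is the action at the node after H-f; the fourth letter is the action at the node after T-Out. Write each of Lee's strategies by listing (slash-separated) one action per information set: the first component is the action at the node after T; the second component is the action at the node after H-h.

Kai has 24 pure strategies: HfSR, HfSL, HfER, HfEL, HkSR, HkSL, HkER, HkEL, HhSR, HhSL, HhER, HhEL, TfSR, TfSL, TfER, TfEL, TkSR, TkSL, TkER, TkEL, ThSR, ThSL, ThER, ThEL. Columns: Out/Lo, Out/Hi, In/Lo, In/Hi.
{HfSR, HfSL} → row (-2,2) (-2,2) (-2,2) (-2,2)
{HfER, HfEL} → row (5,3) (5,3) (5,3) (5,3)
{HkSR, HkSL, HkER, HkEL} → row (-1,5) (-1,5) (-1,5) (-1,5)
{HhSR, HhSL, HhER, HhEL} → row (5,5) (-3,3) (5,5) (-3,3)
{TfSR, TfER, TkSR, TkER, ThSR, ThER} → row (-1,-2) (-1,-2) (-3,0) (-3,0)
{TfSL, TfEL, TkSL, TkEL, ThSL, ThEL} → row (-2,5) (-2,5) (-3,0) (-3,0)
That's 6 distinct rows out of 24 strategies.

6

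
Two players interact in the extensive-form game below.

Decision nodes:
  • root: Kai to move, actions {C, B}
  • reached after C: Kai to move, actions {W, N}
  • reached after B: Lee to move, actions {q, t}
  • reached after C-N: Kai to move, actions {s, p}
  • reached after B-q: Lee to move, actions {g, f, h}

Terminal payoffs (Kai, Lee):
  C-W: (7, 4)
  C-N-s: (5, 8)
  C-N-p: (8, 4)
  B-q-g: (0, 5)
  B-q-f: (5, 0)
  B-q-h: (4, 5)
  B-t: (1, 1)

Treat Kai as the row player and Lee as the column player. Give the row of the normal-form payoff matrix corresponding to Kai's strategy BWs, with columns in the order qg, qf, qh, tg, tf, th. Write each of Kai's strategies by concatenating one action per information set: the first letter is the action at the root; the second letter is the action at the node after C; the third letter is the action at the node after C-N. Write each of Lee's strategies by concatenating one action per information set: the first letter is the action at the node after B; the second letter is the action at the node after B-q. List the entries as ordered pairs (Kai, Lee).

(0,5) (5,0) (4,5) (1,1) (1,1) (1,1)

vs qg: Kai plays B → Lee plays q at [B] → Lee plays g at [B-q] → (0, 5)
vs qf: Kai plays B → Lee plays q at [B] → Lee plays f at [B-q] → (5, 0)
vs qh: Kai plays B → Lee plays q at [B] → Lee plays h at [B-q] → (4, 5)
vs tg: Kai plays B → Lee plays t at [B] → (1, 1)
vs tf: Kai plays B → Lee plays t at [B] → (1, 1)
vs th: Kai plays B → Lee plays t at [B] → (1, 1)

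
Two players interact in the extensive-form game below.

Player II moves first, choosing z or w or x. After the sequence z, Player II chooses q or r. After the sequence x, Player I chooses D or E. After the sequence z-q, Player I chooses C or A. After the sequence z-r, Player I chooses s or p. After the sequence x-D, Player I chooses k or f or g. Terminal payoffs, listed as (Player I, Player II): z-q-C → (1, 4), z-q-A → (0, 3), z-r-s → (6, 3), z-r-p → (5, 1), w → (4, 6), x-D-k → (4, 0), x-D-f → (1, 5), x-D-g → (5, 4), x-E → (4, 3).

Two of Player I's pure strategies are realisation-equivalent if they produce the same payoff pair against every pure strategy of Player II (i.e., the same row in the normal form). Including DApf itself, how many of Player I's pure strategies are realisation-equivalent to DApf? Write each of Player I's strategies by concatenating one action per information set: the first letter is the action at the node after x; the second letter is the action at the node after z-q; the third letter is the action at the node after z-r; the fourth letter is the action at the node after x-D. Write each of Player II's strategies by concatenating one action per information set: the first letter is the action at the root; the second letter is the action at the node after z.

1

Row for DApf (columns zq, zr, wq, wr, xq, xr): (0,3) (5,1) (4,6) (4,6) (1,5) (1,5).
Every one of Player I's information sets is on the play path for some reply by Player II when Player I follows DApf.
Changing the action at any of them therefore changes at least one column, so only DApf itself gives this row.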